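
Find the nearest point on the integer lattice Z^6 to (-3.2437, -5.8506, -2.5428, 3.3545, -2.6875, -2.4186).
(-3, -6, -3, 3, -3, -2)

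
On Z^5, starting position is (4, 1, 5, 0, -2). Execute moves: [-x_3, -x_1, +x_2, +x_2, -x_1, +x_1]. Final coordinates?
(3, 3, 4, 0, -2)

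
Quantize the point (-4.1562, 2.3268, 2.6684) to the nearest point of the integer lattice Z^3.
(-4, 2, 3)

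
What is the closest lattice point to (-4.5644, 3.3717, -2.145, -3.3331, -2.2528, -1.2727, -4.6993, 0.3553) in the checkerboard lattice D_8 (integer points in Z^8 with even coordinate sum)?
(-4, 3, -2, -3, -2, -1, -5, 0)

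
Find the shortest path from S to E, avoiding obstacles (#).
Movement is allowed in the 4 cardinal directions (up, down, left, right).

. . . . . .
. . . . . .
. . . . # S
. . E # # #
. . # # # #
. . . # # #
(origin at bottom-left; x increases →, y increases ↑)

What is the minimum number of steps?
6
(one shortest path: (5, 3) → (5, 4) → (4, 4) → (3, 4) → (2, 4) → (2, 3) → (2, 2))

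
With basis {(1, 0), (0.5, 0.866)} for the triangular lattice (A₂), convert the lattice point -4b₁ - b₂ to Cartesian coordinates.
(-4.5, -0.866)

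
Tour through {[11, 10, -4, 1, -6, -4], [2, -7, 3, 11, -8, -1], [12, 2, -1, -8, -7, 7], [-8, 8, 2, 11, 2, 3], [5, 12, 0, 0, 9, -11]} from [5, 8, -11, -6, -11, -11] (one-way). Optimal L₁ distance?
200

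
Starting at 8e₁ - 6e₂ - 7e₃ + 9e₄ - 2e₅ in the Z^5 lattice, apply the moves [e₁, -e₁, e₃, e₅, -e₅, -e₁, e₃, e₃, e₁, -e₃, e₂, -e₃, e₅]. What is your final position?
(8, -5, -6, 9, -1)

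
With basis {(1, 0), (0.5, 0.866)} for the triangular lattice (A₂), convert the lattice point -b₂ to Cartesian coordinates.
(-0.5, -0.866)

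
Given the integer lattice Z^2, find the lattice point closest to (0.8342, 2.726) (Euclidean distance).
(1, 3)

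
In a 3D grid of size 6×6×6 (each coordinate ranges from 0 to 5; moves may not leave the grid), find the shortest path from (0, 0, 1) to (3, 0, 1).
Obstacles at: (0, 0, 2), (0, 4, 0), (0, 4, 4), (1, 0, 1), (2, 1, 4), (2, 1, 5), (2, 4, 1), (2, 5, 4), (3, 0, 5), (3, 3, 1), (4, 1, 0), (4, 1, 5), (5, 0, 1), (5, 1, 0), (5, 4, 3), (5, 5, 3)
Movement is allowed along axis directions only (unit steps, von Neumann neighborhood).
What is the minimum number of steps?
5
(one shortest path: (0, 0, 1) → (0, 1, 1) → (1, 1, 1) → (2, 1, 1) → (3, 1, 1) → (3, 0, 1))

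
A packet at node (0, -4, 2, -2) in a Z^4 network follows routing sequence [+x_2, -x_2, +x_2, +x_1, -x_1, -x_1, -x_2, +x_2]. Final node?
(-1, -3, 2, -2)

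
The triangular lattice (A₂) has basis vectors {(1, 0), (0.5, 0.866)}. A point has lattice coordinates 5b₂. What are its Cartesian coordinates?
(2.5, 4.33)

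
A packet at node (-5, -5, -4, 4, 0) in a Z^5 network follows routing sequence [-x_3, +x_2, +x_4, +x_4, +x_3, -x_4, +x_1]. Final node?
(-4, -4, -4, 5, 0)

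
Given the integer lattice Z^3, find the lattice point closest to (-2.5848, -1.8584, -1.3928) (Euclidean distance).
(-3, -2, -1)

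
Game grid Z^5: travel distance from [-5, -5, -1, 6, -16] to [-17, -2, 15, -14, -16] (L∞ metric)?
20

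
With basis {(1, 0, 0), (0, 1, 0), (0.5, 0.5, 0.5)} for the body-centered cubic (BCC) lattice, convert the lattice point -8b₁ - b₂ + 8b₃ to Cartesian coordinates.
(-4, 3, 4)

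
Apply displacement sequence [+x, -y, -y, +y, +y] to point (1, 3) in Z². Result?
(2, 3)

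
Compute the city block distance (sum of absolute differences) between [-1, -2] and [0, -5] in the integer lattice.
4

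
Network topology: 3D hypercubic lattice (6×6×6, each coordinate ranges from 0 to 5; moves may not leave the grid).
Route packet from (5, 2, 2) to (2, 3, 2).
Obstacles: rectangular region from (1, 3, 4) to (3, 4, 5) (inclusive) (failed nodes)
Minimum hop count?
4
(one shortest path: (5, 2, 2) → (4, 2, 2) → (3, 2, 2) → (2, 2, 2) → (2, 3, 2))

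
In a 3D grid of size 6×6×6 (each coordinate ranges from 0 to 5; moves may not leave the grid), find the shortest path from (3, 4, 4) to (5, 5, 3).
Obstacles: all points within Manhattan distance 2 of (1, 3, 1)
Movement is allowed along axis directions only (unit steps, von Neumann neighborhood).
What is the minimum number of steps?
4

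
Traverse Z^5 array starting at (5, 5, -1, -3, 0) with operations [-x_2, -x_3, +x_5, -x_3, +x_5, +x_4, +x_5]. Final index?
(5, 4, -3, -2, 3)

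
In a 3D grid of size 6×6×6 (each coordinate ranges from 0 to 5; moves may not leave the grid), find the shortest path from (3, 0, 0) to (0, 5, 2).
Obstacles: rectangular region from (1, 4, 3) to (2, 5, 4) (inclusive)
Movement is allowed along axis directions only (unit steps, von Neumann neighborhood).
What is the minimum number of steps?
10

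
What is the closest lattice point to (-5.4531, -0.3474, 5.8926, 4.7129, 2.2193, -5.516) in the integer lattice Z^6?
(-5, 0, 6, 5, 2, -6)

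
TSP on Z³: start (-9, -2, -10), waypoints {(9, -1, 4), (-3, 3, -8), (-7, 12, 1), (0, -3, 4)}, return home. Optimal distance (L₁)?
102
(one optimal route: (-9, -2, -10) → (-3, 3, -8) → (-7, 12, 1) → (9, -1, 4) → (0, -3, 4) → (-9, -2, -10))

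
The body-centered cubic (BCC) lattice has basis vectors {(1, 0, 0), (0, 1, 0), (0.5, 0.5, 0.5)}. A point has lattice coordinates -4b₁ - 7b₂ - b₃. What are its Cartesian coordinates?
(-4.5, -7.5, -0.5)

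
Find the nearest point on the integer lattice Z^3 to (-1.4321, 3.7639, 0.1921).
(-1, 4, 0)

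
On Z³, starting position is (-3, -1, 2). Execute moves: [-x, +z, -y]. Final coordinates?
(-4, -2, 3)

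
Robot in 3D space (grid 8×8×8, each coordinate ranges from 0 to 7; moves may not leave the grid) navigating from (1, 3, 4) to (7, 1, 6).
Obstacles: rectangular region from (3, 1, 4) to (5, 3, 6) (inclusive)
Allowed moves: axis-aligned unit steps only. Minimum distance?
12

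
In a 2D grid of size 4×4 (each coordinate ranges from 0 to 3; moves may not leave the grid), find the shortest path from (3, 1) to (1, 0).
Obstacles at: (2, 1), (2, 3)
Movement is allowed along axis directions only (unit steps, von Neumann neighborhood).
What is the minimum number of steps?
3
(one shortest path: (3, 1) → (3, 0) → (2, 0) → (1, 0))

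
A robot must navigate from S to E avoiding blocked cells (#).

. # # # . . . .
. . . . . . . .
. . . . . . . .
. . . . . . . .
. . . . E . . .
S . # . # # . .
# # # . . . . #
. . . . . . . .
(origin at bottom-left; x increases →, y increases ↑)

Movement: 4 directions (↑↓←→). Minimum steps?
5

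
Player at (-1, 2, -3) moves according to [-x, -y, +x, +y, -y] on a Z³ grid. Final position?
(-1, 1, -3)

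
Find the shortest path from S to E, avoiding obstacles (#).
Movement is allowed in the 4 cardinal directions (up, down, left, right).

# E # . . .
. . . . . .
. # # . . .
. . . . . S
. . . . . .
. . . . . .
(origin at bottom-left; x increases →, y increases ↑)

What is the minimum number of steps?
7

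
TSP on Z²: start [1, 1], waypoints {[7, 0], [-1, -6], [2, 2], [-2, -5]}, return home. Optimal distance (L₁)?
34
(one optimal route: (1, 1) → (-1, -6) → (-2, -5) → (7, 0) → (2, 2) → (1, 1))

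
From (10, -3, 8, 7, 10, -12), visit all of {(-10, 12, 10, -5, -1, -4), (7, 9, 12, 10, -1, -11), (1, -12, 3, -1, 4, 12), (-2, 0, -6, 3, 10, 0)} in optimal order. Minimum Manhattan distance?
183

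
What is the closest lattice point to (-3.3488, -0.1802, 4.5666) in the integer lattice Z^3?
(-3, 0, 5)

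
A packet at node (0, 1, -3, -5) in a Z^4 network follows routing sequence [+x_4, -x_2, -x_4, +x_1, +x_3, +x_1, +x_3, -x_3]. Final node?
(2, 0, -2, -5)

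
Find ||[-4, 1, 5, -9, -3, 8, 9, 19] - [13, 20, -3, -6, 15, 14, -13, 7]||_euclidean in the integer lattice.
41.3642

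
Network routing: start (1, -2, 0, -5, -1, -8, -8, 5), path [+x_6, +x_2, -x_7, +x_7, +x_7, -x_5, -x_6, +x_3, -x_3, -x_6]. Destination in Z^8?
(1, -1, 0, -5, -2, -9, -7, 5)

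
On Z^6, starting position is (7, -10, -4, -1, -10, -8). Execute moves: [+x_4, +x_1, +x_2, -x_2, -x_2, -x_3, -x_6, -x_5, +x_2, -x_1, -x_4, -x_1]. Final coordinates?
(6, -10, -5, -1, -11, -9)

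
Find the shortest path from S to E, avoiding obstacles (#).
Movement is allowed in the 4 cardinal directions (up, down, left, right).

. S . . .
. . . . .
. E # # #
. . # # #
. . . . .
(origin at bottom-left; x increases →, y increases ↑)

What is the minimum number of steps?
2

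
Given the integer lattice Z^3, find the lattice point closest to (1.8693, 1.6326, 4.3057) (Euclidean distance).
(2, 2, 4)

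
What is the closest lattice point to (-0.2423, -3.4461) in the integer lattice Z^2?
(0, -3)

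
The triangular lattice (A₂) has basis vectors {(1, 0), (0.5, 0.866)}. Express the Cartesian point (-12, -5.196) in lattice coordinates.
-9b₁ - 6b₂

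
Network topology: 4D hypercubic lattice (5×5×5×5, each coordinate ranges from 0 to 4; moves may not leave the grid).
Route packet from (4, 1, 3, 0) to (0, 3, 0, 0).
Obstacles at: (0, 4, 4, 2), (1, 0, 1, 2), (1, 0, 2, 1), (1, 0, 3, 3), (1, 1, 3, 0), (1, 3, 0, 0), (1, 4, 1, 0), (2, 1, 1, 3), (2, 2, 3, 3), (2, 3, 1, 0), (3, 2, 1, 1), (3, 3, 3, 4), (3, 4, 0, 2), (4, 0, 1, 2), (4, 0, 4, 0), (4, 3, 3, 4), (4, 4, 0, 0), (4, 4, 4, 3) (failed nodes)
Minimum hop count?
9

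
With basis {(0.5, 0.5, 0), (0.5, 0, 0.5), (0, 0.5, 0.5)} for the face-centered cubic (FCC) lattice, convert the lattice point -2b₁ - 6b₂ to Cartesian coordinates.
(-4, -1, -3)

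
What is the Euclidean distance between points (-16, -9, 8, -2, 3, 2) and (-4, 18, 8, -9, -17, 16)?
38.9615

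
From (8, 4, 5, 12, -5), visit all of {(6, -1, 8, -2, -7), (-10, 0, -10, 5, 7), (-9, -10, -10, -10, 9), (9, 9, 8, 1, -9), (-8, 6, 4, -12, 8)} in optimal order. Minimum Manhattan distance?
154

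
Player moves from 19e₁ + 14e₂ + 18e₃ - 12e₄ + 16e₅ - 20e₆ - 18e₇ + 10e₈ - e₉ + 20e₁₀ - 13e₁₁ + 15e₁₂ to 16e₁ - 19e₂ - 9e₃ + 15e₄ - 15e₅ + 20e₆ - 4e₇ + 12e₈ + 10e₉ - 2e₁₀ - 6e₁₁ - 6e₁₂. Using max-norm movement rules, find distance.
40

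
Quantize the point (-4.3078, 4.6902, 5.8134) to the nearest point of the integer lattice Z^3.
(-4, 5, 6)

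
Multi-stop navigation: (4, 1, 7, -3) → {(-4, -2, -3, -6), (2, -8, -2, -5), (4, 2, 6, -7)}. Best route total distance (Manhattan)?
42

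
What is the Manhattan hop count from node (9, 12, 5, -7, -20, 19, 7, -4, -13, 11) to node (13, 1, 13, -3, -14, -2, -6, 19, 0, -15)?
129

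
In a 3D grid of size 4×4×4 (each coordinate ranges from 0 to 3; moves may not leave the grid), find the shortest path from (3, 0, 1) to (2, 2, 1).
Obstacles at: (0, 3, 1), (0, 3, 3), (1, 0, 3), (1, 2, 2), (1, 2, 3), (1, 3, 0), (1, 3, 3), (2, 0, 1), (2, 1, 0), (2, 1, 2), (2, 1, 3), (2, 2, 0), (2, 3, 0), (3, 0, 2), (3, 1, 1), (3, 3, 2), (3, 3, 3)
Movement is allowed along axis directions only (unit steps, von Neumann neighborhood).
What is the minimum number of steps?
5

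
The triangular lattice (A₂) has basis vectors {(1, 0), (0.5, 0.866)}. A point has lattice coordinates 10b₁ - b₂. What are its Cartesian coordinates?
(9.5, -0.866)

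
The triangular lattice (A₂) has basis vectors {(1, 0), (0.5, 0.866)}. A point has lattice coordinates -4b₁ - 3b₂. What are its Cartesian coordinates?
(-5.5, -2.598)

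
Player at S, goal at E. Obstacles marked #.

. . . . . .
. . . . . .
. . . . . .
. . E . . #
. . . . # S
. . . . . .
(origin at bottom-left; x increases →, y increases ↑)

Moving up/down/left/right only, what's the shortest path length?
6
(one shortest path: (5, 1) → (5, 0) → (4, 0) → (3, 0) → (2, 0) → (2, 1) → (2, 2))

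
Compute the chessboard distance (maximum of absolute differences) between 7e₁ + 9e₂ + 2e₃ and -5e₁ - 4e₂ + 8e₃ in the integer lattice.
13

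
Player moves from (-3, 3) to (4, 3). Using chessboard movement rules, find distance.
7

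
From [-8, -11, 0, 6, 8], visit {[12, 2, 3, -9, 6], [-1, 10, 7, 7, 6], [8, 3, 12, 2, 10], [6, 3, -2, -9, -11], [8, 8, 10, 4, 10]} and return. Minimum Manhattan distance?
190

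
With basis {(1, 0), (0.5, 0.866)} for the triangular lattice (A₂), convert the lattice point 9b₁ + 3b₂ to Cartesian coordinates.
(10.5, 2.598)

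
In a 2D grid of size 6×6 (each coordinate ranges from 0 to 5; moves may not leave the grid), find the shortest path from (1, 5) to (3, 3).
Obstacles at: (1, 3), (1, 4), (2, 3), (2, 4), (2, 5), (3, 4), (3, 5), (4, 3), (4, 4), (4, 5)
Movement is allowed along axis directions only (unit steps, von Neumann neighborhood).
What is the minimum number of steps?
8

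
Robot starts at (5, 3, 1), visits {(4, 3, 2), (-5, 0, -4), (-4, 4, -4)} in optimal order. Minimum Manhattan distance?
22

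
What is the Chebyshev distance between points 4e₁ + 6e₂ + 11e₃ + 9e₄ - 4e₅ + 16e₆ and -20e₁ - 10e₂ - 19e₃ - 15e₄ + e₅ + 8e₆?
30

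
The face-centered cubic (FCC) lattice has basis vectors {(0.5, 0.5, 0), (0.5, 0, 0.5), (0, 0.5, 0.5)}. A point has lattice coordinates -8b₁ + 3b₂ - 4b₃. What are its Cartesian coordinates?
(-2.5, -6, -0.5)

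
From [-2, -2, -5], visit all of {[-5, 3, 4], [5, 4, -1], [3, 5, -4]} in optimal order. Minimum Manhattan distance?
35
(one optimal route: (-2, -2, -5) → (3, 5, -4) → (5, 4, -1) → (-5, 3, 4))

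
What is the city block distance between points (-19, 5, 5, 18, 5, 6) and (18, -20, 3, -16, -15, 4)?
120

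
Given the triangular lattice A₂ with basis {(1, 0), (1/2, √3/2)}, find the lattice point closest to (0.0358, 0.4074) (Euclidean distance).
(0, 0)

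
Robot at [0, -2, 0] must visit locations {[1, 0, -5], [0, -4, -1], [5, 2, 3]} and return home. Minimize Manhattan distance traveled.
38
(one optimal route: (0, -2, 0) → (0, -4, -1) → (1, 0, -5) → (5, 2, 3) → (0, -2, 0))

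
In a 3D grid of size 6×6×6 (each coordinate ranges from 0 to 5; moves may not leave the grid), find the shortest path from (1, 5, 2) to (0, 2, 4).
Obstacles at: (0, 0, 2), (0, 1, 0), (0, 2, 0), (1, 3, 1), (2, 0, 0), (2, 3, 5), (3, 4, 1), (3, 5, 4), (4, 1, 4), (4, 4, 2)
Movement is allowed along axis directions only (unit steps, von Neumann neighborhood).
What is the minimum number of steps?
6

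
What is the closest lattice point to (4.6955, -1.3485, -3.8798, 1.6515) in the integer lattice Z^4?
(5, -1, -4, 2)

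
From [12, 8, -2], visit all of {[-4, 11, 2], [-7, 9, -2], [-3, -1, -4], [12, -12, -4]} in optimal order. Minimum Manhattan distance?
73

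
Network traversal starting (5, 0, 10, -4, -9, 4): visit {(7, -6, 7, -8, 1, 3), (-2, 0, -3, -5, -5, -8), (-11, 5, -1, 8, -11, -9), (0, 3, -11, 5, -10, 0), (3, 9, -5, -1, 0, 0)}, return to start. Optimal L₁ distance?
208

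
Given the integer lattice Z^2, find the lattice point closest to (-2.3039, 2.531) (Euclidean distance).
(-2, 3)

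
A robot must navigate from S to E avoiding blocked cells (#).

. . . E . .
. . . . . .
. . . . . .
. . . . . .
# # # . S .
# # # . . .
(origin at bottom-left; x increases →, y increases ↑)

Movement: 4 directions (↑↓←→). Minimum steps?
5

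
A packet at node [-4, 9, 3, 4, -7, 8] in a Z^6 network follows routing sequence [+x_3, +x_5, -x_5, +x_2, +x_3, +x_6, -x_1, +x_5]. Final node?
(-5, 10, 5, 4, -6, 9)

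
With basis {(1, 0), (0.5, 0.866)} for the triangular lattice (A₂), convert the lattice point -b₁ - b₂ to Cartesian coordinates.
(-1.5, -0.866)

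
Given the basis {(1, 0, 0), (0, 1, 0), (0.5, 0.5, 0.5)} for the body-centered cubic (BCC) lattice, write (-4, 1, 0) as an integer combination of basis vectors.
-4b₁ + b₂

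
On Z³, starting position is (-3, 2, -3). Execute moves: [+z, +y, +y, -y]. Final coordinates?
(-3, 3, -2)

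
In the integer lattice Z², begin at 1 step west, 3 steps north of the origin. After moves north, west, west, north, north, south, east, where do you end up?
(-2, 5)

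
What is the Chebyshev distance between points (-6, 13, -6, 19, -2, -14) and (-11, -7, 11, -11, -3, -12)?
30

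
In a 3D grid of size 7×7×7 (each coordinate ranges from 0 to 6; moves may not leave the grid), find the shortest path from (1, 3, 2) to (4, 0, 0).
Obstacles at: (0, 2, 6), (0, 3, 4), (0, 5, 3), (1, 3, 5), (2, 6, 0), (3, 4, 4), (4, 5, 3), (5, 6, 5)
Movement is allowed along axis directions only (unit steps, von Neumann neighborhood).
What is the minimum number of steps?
8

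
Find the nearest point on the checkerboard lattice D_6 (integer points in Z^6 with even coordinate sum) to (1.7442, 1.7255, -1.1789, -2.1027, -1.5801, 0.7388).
(2, 2, -1, -2, -2, 1)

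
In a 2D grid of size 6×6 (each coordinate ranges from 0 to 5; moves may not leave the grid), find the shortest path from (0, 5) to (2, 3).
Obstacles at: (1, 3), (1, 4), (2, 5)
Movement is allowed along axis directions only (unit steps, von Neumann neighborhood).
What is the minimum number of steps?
6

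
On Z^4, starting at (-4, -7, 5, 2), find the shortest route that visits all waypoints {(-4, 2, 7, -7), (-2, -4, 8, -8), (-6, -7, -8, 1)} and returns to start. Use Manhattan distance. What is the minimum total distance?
78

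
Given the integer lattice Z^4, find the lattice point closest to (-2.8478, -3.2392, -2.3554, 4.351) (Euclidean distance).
(-3, -3, -2, 4)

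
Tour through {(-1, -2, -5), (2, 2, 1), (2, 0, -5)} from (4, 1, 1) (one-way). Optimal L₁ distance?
16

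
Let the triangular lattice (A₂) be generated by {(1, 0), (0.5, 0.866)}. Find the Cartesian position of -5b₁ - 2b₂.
(-6, -1.732)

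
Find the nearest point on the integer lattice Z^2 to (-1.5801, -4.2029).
(-2, -4)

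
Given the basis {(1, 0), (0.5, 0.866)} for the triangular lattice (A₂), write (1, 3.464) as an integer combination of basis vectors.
-b₁ + 4b₂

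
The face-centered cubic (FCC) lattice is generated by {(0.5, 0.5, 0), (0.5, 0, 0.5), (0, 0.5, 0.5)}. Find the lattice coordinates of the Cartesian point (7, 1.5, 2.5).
6b₁ + 8b₂ - 3b₃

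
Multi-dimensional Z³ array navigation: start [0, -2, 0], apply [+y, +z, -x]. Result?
(-1, -1, 1)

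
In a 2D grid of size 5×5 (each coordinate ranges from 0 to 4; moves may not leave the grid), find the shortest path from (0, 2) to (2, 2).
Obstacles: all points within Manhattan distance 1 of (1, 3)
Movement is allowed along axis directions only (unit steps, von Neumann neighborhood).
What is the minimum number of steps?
4
(one shortest path: (0, 2) → (0, 1) → (1, 1) → (2, 1) → (2, 2))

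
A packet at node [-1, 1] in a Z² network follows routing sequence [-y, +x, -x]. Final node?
(-1, 0)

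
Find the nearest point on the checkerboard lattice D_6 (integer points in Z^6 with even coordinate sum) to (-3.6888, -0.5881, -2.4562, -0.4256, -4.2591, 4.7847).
(-4, -1, -2, 0, -4, 5)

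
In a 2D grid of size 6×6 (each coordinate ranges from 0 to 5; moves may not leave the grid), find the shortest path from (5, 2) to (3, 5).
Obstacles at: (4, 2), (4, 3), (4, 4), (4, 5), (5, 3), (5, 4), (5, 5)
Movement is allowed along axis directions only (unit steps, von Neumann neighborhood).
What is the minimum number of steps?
7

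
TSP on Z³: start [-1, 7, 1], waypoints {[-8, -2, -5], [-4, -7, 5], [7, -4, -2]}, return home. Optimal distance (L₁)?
82
(one optimal route: (-1, 7, 1) → (-4, -7, 5) → (-8, -2, -5) → (7, -4, -2) → (-1, 7, 1))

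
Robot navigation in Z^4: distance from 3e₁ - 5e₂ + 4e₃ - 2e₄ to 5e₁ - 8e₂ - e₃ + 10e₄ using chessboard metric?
12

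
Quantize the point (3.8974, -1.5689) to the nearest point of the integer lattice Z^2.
(4, -2)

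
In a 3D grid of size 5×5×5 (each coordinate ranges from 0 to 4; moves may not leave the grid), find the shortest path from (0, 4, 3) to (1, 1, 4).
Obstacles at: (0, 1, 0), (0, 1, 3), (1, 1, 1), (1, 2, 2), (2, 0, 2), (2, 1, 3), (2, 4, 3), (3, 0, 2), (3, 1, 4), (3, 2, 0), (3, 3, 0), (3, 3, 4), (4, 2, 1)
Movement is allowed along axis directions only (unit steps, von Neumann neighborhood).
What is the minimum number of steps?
5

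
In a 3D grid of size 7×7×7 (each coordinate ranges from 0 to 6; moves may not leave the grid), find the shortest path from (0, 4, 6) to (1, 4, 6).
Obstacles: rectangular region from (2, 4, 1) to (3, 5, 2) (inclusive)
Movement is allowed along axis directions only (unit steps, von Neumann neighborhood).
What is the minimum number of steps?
1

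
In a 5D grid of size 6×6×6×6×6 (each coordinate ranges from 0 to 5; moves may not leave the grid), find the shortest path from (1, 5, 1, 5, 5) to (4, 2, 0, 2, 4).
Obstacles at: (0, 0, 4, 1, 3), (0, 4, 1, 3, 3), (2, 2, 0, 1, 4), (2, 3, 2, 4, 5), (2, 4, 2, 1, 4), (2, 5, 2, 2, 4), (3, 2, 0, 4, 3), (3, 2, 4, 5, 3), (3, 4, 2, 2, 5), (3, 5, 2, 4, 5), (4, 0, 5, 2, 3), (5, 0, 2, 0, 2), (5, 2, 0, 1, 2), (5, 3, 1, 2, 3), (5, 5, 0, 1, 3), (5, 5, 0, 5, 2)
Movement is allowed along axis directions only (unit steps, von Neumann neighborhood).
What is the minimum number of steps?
11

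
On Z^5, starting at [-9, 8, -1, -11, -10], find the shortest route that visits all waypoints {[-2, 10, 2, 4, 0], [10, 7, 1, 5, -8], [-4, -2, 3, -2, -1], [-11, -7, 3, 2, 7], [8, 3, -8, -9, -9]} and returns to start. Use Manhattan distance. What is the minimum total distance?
184
(one optimal route: (-9, 8, -1, -11, -10) → (-4, -2, 3, -2, -1) → (-11, -7, 3, 2, 7) → (-2, 10, 2, 4, 0) → (10, 7, 1, 5, -8) → (8, 3, -8, -9, -9) → (-9, 8, -1, -11, -10))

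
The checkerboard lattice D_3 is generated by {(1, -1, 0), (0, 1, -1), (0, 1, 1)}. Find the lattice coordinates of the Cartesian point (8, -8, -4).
8b₁ + 2b₂ - 2b₃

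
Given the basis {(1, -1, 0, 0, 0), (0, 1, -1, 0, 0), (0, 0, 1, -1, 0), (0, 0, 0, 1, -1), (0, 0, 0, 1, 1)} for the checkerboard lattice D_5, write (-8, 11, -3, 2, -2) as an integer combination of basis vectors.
-8b₁ + 3b₂ + 2b₄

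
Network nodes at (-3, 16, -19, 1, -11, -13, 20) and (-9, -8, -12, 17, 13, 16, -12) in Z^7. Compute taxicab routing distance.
138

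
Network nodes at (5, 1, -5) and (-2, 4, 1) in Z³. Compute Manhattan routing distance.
16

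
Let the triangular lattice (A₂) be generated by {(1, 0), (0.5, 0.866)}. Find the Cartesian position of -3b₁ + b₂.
(-2.5, 0.866)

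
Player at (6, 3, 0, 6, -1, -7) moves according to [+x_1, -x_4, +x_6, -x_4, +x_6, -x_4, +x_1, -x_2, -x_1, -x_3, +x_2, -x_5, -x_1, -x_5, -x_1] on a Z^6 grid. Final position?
(5, 3, -1, 3, -3, -5)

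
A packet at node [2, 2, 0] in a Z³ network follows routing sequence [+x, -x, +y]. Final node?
(2, 3, 0)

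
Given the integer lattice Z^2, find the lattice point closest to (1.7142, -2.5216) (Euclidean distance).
(2, -3)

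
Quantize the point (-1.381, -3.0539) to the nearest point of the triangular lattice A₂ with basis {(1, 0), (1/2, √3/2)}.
(-1.5, -2.598)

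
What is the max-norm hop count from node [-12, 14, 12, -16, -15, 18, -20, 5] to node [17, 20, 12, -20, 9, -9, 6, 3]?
29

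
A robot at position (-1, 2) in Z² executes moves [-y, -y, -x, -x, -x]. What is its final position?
(-4, 0)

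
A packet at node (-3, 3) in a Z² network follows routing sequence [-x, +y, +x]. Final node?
(-3, 4)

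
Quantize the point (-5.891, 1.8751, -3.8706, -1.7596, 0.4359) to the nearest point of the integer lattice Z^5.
(-6, 2, -4, -2, 0)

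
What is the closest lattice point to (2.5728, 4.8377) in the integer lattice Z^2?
(3, 5)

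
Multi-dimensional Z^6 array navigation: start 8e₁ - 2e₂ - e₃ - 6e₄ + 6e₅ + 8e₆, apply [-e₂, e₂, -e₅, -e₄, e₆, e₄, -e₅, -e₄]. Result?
(8, -2, -1, -7, 4, 9)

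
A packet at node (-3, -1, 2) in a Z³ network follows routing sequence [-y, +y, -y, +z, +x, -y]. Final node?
(-2, -3, 3)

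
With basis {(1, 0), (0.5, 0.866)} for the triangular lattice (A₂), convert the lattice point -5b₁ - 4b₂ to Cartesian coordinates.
(-7, -3.464)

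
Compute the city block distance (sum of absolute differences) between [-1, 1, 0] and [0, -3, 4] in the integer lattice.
9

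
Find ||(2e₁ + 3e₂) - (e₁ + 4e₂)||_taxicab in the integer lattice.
2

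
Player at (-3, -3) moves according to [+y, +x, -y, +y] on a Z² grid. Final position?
(-2, -2)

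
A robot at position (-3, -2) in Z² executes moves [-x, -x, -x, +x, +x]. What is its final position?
(-4, -2)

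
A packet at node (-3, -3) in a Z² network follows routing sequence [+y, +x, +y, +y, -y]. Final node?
(-2, -1)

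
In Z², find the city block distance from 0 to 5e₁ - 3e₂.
8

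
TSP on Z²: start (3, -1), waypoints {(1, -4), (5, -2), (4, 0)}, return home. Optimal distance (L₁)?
16
(one optimal route: (3, -1) → (1, -4) → (5, -2) → (4, 0) → (3, -1))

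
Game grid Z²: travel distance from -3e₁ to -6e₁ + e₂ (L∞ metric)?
3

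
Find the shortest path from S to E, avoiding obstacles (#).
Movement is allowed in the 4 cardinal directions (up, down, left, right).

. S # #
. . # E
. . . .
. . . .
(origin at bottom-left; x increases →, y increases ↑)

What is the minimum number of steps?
5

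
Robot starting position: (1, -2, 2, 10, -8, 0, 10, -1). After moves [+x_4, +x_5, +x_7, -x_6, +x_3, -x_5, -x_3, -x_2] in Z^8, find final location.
(1, -3, 2, 11, -8, -1, 11, -1)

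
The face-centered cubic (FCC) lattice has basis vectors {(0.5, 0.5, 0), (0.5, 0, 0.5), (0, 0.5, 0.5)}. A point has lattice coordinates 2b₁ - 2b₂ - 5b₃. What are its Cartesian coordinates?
(0, -1.5, -3.5)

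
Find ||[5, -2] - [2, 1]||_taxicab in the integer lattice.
6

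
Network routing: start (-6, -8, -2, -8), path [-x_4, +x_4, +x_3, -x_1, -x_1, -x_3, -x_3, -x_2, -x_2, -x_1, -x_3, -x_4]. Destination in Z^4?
(-9, -10, -4, -9)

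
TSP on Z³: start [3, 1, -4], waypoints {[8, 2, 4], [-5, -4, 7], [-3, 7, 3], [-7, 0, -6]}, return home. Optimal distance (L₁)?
80
(one optimal route: (3, 1, -4) → (8, 2, 4) → (-3, 7, 3) → (-5, -4, 7) → (-7, 0, -6) → (3, 1, -4))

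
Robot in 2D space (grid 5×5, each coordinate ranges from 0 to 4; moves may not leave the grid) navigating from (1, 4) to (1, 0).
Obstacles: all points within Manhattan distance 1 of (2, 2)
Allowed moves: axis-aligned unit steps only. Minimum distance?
6
(one shortest path: (1, 4) → (0, 4) → (0, 3) → (0, 2) → (0, 1) → (1, 1) → (1, 0))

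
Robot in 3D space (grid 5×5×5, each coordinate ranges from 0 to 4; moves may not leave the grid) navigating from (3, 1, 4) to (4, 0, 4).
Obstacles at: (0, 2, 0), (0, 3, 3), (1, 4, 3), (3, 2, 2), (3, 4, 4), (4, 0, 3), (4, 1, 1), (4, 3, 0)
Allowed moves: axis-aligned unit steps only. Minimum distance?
2
(one shortest path: (3, 1, 4) → (4, 1, 4) → (4, 0, 4))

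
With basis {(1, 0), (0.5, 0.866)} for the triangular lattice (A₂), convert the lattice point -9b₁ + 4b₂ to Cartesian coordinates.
(-7, 3.464)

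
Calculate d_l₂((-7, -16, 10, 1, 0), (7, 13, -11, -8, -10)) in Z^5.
40.7308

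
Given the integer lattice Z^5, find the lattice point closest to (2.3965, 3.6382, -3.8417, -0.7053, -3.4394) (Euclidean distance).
(2, 4, -4, -1, -3)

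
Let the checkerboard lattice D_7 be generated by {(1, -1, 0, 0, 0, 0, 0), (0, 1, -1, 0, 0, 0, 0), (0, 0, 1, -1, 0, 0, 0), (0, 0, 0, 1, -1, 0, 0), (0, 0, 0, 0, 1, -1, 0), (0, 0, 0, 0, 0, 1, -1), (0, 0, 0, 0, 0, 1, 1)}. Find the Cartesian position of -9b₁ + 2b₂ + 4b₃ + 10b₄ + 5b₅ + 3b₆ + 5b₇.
(-9, 11, 2, 6, -5, 3, 2)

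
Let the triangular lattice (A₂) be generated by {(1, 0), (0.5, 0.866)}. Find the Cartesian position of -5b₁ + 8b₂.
(-1, 6.928)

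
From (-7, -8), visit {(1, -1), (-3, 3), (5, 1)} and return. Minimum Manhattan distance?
46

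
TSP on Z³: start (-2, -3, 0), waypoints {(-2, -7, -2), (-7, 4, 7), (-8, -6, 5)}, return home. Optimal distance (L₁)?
52
(one optimal route: (-2, -3, 0) → (-2, -7, -2) → (-8, -6, 5) → (-7, 4, 7) → (-2, -3, 0))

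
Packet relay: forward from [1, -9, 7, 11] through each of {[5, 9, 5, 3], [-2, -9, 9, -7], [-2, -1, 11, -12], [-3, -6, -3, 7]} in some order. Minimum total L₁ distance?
104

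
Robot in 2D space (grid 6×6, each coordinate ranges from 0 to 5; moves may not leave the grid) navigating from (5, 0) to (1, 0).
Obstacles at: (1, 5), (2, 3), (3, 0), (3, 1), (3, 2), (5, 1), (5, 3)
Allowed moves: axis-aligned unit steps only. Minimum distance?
12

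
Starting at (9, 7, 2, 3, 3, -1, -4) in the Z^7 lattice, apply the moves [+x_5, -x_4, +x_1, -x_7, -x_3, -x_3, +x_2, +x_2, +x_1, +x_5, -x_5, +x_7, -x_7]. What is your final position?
(11, 9, 0, 2, 4, -1, -5)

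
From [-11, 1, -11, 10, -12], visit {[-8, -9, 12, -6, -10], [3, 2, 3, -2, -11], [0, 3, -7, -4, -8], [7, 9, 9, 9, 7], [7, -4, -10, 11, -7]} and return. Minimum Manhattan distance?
236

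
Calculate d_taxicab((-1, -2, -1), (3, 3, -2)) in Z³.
10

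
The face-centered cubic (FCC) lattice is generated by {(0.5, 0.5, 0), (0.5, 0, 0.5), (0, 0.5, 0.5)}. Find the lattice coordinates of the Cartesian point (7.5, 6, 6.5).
7b₁ + 8b₂ + 5b₃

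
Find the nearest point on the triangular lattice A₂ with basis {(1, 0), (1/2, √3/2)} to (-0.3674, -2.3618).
(-0.5, -2.598)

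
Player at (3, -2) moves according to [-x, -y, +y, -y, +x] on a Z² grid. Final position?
(3, -3)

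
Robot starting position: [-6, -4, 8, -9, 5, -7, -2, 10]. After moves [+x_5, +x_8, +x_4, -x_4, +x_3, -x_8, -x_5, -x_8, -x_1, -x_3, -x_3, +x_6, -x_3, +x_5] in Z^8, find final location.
(-7, -4, 6, -9, 6, -6, -2, 9)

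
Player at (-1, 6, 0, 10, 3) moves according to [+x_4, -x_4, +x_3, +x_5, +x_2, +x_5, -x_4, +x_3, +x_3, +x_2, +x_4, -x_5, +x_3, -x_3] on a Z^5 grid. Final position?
(-1, 8, 3, 10, 4)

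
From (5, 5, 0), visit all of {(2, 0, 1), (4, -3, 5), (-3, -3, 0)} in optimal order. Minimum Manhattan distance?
30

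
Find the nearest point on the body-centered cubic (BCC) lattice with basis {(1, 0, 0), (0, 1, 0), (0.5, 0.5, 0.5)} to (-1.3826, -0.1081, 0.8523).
(-1, 0, 1)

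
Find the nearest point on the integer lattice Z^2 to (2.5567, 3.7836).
(3, 4)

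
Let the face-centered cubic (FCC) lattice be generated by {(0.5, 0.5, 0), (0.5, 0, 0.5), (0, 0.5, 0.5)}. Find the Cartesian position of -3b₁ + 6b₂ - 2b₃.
(1.5, -2.5, 2)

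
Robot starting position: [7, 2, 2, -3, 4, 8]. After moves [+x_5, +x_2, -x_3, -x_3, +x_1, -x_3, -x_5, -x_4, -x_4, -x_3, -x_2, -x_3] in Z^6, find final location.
(8, 2, -3, -5, 4, 8)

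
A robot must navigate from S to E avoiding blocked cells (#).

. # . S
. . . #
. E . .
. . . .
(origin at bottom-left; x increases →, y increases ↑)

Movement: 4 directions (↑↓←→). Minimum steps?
4
(one shortest path: (3, 3) → (2, 3) → (2, 2) → (1, 2) → (1, 1))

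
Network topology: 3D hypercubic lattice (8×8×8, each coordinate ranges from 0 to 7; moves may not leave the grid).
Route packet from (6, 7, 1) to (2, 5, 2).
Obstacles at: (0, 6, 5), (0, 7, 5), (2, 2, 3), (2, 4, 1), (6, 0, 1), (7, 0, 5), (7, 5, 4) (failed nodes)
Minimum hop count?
7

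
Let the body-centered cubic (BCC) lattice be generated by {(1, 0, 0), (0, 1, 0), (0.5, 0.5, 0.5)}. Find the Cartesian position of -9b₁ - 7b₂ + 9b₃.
(-4.5, -2.5, 4.5)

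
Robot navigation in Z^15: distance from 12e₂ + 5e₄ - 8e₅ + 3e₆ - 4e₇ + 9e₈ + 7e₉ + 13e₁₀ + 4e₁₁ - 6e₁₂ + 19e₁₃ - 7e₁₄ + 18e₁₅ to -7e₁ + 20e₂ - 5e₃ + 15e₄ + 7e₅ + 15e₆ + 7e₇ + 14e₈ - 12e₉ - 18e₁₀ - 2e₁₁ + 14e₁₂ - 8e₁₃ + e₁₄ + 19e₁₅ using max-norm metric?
31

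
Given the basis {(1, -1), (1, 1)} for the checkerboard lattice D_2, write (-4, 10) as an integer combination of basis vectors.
-7b₁ + 3b₂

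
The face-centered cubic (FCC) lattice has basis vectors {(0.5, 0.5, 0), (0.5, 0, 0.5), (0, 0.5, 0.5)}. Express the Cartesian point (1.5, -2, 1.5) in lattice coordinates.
-2b₁ + 5b₂ - 2b₃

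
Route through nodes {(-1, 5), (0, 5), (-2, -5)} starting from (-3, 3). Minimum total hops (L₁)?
17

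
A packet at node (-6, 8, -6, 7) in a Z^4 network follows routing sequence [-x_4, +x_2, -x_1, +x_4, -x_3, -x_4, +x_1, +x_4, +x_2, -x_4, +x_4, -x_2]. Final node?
(-6, 9, -7, 7)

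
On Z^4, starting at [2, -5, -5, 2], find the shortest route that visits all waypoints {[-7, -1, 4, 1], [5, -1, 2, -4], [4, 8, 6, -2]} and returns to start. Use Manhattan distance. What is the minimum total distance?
84
(one optimal route: (2, -5, -5, 2) → (-7, -1, 4, 1) → (4, 8, 6, -2) → (5, -1, 2, -4) → (2, -5, -5, 2))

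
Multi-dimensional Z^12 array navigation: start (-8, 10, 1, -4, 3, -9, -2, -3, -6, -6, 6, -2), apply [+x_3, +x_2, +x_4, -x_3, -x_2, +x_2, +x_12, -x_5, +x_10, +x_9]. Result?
(-8, 11, 1, -3, 2, -9, -2, -3, -5, -5, 6, -1)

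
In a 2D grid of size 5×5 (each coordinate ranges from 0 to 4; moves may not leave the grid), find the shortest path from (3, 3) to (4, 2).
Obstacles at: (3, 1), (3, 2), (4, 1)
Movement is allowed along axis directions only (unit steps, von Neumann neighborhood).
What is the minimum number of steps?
2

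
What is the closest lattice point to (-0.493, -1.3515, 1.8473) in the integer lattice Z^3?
(0, -1, 2)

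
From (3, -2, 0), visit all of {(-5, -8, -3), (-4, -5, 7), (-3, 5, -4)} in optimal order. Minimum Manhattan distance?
47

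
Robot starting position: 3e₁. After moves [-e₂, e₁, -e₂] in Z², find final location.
(4, -2)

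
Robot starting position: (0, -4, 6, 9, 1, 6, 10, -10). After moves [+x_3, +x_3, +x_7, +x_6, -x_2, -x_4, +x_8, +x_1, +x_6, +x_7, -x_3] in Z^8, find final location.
(1, -5, 7, 8, 1, 8, 12, -9)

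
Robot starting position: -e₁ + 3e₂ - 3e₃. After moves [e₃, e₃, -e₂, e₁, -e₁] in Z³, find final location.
(-1, 2, -1)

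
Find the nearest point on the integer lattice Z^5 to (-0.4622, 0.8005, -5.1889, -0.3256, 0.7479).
(0, 1, -5, 0, 1)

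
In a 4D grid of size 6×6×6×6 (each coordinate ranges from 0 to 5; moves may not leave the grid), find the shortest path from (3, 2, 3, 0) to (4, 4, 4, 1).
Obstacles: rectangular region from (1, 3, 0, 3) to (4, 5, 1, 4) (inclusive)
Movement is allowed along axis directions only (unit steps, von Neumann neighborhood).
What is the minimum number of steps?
5
(one shortest path: (3, 2, 3, 0) → (4, 2, 3, 0) → (4, 3, 3, 0) → (4, 4, 3, 0) → (4, 4, 4, 0) → (4, 4, 4, 1))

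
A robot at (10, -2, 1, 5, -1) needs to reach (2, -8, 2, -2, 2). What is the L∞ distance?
8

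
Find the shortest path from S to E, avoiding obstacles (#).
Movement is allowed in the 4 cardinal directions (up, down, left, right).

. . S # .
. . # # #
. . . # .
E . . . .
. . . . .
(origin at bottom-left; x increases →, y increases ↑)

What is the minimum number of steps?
5
(one shortest path: (2, 4) → (1, 4) → (0, 4) → (0, 3) → (0, 2) → (0, 1))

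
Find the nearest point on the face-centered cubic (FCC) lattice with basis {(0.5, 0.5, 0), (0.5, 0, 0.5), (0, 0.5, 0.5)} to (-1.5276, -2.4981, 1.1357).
(-1.5, -2.5, 1)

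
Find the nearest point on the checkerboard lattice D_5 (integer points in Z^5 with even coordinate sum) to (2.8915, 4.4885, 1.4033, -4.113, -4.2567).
(3, 4, 1, -4, -4)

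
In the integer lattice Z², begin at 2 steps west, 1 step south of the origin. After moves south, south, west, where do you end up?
(-3, -3)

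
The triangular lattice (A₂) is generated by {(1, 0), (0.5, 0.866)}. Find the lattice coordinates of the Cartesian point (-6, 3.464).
-8b₁ + 4b₂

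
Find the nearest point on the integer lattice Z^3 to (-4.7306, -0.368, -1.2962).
(-5, 0, -1)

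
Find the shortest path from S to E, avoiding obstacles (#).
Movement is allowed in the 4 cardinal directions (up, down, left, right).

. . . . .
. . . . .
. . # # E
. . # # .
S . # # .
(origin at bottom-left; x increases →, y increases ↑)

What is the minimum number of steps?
8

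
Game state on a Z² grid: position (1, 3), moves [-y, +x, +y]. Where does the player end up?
(2, 3)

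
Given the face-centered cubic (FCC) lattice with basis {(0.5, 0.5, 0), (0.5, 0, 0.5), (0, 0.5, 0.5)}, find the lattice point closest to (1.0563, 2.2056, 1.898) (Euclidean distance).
(1, 2, 2)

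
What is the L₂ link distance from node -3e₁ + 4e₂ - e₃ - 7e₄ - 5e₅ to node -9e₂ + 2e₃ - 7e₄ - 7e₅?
13.8203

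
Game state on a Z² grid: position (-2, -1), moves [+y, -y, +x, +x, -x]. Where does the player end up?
(-1, -1)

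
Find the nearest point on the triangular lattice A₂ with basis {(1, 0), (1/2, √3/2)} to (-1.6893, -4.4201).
(-1.5, -4.33)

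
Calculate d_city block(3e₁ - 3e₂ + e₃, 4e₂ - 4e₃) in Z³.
15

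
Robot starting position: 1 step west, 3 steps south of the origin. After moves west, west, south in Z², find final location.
(-3, -4)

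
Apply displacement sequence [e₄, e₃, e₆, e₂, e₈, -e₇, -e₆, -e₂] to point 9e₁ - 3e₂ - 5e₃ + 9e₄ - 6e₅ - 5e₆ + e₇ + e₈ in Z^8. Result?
(9, -3, -4, 10, -6, -5, 0, 2)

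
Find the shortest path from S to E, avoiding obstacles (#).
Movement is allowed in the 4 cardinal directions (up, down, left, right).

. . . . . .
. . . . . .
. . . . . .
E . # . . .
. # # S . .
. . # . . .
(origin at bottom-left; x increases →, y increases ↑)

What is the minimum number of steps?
6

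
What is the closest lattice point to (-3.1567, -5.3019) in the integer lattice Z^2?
(-3, -5)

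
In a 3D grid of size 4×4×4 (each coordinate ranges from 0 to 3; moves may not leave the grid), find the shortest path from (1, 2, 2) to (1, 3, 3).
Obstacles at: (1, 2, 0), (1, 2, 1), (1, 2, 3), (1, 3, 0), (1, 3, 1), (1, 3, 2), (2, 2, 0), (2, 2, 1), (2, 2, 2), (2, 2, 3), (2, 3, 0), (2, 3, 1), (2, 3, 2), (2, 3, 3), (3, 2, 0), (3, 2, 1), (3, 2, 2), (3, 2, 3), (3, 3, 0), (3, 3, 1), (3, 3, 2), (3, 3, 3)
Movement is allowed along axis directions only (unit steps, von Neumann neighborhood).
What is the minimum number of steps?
4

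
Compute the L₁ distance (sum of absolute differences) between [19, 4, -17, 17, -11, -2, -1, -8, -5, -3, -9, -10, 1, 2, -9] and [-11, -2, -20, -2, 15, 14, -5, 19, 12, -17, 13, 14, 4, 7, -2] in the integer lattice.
223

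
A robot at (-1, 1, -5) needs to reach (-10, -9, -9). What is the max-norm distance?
10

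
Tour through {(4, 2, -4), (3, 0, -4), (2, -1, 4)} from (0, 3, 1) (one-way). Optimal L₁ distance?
22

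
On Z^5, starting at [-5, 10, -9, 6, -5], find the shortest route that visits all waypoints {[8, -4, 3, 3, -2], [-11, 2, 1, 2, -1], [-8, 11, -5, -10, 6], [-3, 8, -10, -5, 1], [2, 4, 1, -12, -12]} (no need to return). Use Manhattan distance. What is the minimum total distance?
152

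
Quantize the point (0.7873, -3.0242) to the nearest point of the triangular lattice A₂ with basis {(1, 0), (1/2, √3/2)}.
(1, -3.464)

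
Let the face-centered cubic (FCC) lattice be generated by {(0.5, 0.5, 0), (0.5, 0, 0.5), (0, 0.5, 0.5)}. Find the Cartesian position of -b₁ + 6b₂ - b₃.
(2.5, -1, 2.5)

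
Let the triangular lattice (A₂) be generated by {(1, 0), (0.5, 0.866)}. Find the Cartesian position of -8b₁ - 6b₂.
(-11, -5.196)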